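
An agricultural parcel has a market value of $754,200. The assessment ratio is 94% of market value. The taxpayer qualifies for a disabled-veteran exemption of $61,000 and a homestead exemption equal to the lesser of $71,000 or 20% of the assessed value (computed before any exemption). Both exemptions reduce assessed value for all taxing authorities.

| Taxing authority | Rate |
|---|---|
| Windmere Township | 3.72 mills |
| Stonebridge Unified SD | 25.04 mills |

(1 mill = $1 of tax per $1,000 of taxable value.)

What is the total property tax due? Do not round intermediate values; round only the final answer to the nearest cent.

$16,593.02

Assessed value = $754,200 × 0.94 = $708,948
Homestead exemption = min($71,000, 20% × $708,948) = min($71,000, $141,789.6) = $71,000 (dollar cap binds)
Taxable value = $708,948 − $61,000 − $71,000 = $576,948
Windmere Township: $576,948 × 0.00372 = $2,146.24656
Stonebridge Unified SD: $576,948 × 0.02504 = $14,446.77792
Total = $16,593.02448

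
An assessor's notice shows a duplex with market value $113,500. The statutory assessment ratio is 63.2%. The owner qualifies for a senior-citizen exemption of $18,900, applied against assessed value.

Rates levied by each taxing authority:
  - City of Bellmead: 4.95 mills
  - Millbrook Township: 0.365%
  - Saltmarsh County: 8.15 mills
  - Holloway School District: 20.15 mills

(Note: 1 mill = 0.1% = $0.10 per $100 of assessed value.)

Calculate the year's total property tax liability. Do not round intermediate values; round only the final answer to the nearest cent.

Assessed value = $113,500 × 0.632 = $71,732
Taxable value = $71,732 − $18,900 = $52,832
City of Bellmead: $52,832 × 0.00495 = $261.5184
Millbrook Township: $52,832 × 0.00365 = $192.8368
Saltmarsh County: $52,832 × 0.00815 = $430.5808
Holloway School District: $52,832 × 0.02015 = $1,064.5648
Total = $1,949.5008

$1,949.50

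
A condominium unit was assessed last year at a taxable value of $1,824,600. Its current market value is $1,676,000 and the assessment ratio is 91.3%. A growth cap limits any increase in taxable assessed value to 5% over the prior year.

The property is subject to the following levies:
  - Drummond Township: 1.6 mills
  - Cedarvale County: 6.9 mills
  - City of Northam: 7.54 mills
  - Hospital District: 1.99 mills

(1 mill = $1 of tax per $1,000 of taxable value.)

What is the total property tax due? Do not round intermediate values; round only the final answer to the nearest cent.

Uncapped assessed value = $1,676,000 × 0.913 = $1,530,188
Cap limit = $1,824,600 × 1.05 = $1,915,830
Taxable assessed value = min($1,530,188, $1,915,830) = $1,530,188 (cap does not bind)
Drummond Township: $1,530,188 × 0.0016 = $2,448.3008
Cedarvale County: $1,530,188 × 0.0069 = $10,558.2972
City of Northam: $1,530,188 × 0.00754 = $11,537.61752
Hospital District: $1,530,188 × 0.00199 = $3,045.07412
Total = $27,589.28964

$27,589.29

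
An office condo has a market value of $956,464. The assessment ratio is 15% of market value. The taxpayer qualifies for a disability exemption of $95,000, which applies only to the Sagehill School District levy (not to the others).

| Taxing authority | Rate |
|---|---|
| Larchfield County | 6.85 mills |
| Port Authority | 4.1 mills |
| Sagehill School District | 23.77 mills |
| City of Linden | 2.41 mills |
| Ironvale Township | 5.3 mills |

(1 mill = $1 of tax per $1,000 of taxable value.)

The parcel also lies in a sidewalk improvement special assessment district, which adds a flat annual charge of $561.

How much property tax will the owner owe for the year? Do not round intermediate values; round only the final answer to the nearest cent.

Assessed value = $956,464 × 0.15 = $143,469.6
Larchfield County: $143,469.6 × 0.00685 = $982.76676
Port Authority: $143,469.6 × 0.0041 = $588.22536
Sagehill School District: ($143,469.6 − $95,000) × 0.02377 = $48,469.6 × 0.02377 = $1,152.122392
City of Linden: $143,469.6 × 0.00241 = $345.761736
Ironvale Township: $143,469.6 × 0.0053 = $760.38888
Levies subtotal = $3,829.265128
Total = $3,829.265128 + $561 = $4,390.265128

$4,390.27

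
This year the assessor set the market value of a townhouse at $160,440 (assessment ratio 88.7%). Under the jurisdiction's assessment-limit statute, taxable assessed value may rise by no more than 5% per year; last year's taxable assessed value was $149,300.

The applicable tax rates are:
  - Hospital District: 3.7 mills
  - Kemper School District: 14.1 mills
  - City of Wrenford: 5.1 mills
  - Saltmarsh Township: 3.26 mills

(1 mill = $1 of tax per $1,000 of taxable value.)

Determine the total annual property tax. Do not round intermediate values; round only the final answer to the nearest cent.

Uncapped assessed value = $160,440 × 0.887 = $142,310.28
Cap limit = $149,300 × 1.05 = $156,765
Taxable assessed value = min($142,310.28, $156,765) = $142,310.28 (cap does not bind)
Hospital District: $142,310.28 × 0.0037 = $526.548036
Kemper School District: $142,310.28 × 0.0141 = $2,006.574948
City of Wrenford: $142,310.28 × 0.0051 = $725.782428
Saltmarsh Township: $142,310.28 × 0.00326 = $463.9315128
Total = $3,722.8369248

$3,722.84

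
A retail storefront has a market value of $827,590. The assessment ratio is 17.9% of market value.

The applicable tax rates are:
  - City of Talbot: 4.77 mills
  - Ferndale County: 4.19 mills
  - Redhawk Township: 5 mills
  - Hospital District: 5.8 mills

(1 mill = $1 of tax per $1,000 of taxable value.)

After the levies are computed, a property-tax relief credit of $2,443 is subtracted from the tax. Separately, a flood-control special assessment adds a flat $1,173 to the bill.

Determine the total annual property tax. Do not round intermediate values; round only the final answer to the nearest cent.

Assessed value = $827,590 × 0.179 = $148,138.61
City of Talbot: $148,138.61 × 0.00477 = $706.6211697
Ferndale County: $148,138.61 × 0.00419 = $620.7007759
Redhawk Township: $148,138.61 × 0.005 = $740.69305
Hospital District: $148,138.61 × 0.0058 = $859.203938
Levies subtotal = $2,927.2189336
After credit = $2,927.2189336 − $2,443 = $484.2189336
Total = $484.2189336 + $1,173 = $1,657.2189336

$1,657.22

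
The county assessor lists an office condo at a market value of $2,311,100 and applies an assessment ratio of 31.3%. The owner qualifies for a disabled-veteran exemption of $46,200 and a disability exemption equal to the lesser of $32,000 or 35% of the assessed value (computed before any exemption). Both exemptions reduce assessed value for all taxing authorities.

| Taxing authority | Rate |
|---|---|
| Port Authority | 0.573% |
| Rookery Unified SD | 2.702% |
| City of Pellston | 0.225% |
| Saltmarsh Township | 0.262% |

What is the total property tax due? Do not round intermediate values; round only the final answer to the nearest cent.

Assessed value = $2,311,100 × 0.313 = $723,374.3
Disability exemption = min($32,000, 35% × $723,374.3) = min($32,000, $253,181.005) = $32,000 (dollar cap binds)
Taxable value = $723,374.3 − $46,200 − $32,000 = $645,174.3
Port Authority: $645,174.3 × 0.00573 = $3,696.848739
Rookery Unified SD: $645,174.3 × 0.02702 = $17,432.609586
City of Pellston: $645,174.3 × 0.00225 = $1,451.642175
Saltmarsh Township: $645,174.3 × 0.00262 = $1,690.356666
Total = $24,271.457166

$24,271.46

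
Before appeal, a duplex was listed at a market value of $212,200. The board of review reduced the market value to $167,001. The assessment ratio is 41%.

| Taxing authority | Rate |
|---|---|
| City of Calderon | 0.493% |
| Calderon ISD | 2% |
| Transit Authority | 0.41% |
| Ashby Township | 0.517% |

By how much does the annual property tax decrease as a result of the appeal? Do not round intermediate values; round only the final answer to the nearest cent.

Old assessed value = $212,200 × 0.41 = $87,002
New assessed value = $167,001 × 0.41 = $68,470.41
Combined rate = 0.00493 + 0.02 + 0.0041 + 0.00517 = 0.0342
Old tax = $87,002 × 0.0342 = $2,975.4684
New tax = $68,470.41 × 0.0342 = $2,341.688022
Reduction = $2,975.4684 − $2,341.688022 = $633.780378

$633.78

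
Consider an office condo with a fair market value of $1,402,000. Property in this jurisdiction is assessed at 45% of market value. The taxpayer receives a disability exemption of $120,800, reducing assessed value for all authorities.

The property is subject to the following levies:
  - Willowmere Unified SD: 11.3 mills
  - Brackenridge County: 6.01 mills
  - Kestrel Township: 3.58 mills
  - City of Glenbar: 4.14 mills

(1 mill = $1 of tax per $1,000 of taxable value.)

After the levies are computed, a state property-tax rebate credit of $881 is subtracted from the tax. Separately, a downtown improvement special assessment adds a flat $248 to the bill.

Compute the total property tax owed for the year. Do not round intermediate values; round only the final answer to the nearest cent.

Assessed value = $1,402,000 × 0.45 = $630,900
Taxable value = $630,900 − $120,800 = $510,100
Willowmere Unified SD: $510,100 × 0.0113 = $5,764.13
Brackenridge County: $510,100 × 0.00601 = $3,065.701
Kestrel Township: $510,100 × 0.00358 = $1,826.158
City of Glenbar: $510,100 × 0.00414 = $2,111.814
Levies subtotal = $12,767.803
After credit = $12,767.803 − $881 = $11,886.803
Total = $11,886.803 + $248 = $12,134.803

$12,134.80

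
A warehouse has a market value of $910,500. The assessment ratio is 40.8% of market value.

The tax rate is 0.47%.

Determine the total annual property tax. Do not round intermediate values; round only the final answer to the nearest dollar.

Assessed value = $910,500 × 0.408 = $371,484
Tax = $371,484 × 0.0047 = $1,745.9748

$1,746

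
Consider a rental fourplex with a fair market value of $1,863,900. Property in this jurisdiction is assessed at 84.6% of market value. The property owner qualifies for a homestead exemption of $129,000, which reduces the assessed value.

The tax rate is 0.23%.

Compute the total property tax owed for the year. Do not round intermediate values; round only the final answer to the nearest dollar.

Assessed value = $1,863,900 × 0.846 = $1,576,859.4
Taxable value = $1,576,859.4 − $129,000 = $1,447,859.4
Tax = $1,447,859.4 × 0.0023 = $3,330.07662

$3,330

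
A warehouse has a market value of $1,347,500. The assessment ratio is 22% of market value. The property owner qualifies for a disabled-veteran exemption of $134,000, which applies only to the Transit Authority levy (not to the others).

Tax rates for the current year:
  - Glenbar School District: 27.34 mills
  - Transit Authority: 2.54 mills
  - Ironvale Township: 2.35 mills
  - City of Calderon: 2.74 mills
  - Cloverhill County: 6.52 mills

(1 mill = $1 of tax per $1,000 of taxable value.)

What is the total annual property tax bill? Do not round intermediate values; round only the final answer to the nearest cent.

$11,959.35

Assessed value = $1,347,500 × 0.22 = $296,450
Glenbar School District: $296,450 × 0.02734 = $8,104.943
Transit Authority: ($296,450 − $134,000) × 0.00254 = $162,450 × 0.00254 = $412.623
Ironvale Township: $296,450 × 0.00235 = $696.6575
City of Calderon: $296,450 × 0.00274 = $812.273
Cloverhill County: $296,450 × 0.00652 = $1,932.854
Total = $11,959.3505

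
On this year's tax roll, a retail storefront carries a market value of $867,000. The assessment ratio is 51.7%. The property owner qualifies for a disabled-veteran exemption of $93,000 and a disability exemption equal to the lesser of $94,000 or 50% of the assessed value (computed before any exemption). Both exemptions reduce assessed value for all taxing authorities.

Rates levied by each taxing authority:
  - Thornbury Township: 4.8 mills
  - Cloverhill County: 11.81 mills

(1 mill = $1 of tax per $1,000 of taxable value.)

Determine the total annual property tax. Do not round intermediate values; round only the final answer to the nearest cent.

$4,339.18

Assessed value = $867,000 × 0.517 = $448,239
Disability exemption = min($94,000, 50% × $448,239) = min($94,000, $224,119.5) = $94,000 (dollar cap binds)
Taxable value = $448,239 − $93,000 − $94,000 = $261,239
Thornbury Township: $261,239 × 0.0048 = $1,253.9472
Cloverhill County: $261,239 × 0.01181 = $3,085.23259
Total = $4,339.17979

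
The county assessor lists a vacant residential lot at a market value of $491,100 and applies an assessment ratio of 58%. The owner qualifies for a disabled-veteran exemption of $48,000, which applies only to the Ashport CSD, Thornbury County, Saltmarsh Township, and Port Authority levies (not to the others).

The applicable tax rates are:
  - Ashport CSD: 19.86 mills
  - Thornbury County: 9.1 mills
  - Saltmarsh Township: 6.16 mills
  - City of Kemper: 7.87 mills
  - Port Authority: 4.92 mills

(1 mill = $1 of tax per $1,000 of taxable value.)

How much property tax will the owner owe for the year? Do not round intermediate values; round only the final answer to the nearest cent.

Assessed value = $491,100 × 0.58 = $284,838
Ashport CSD: ($284,838 − $48,000) × 0.01986 = $236,838 × 0.01986 = $4,703.60268
Thornbury County: ($284,838 − $48,000) × 0.0091 = $236,838 × 0.0091 = $2,155.2258
Saltmarsh Township: ($284,838 − $48,000) × 0.00616 = $236,838 × 0.00616 = $1,458.92208
City of Kemper: $284,838 × 0.00787 = $2,241.67506
Port Authority: ($284,838 − $48,000) × 0.00492 = $236,838 × 0.00492 = $1,165.24296
Total = $11,724.66858

$11,724.67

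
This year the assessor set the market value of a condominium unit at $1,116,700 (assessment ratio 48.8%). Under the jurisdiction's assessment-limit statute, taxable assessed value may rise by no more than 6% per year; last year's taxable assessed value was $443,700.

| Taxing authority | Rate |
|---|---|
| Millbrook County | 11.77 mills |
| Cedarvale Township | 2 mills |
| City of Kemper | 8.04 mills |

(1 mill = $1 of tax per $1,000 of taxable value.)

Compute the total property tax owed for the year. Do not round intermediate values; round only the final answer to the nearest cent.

$10,257.72

Uncapped assessed value = $1,116,700 × 0.488 = $544,949.6
Cap limit = $443,700 × 1.06 = $470,322
Taxable assessed value = min($544,949.6, $470,322) = $470,322 (cap binds)
Millbrook County: $470,322 × 0.01177 = $5,535.68994
Cedarvale Township: $470,322 × 0.002 = $940.644
City of Kemper: $470,322 × 0.00804 = $3,781.38888
Total = $10,257.72282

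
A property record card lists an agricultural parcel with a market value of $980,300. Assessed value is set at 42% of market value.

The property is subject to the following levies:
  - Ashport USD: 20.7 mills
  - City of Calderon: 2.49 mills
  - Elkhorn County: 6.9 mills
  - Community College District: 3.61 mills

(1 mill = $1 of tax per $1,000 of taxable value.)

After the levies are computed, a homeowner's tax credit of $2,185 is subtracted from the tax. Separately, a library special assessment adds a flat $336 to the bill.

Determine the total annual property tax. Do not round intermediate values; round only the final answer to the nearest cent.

Assessed value = $980,300 × 0.42 = $411,726
Ashport USD: $411,726 × 0.0207 = $8,522.7282
City of Calderon: $411,726 × 0.00249 = $1,025.19774
Elkhorn County: $411,726 × 0.0069 = $2,840.9094
Community College District: $411,726 × 0.00361 = $1,486.33086
Levies subtotal = $13,875.1662
After credit = $13,875.1662 − $2,185 = $11,690.1662
Total = $11,690.1662 + $336 = $12,026.1662

$12,026.17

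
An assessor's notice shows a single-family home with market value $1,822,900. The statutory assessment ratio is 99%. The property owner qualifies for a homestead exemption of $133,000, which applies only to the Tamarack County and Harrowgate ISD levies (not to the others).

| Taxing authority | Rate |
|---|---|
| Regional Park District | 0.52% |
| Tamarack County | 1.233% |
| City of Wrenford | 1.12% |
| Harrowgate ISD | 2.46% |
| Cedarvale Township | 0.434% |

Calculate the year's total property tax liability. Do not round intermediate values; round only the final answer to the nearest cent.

Assessed value = $1,822,900 × 0.99 = $1,804,671
Regional Park District: $1,804,671 × 0.0052 = $9,384.2892
Tamarack County: ($1,804,671 − $133,000) × 0.01233 = $1,671,671 × 0.01233 = $20,611.70343
City of Wrenford: $1,804,671 × 0.0112 = $20,212.3152
Harrowgate ISD: ($1,804,671 − $133,000) × 0.0246 = $1,671,671 × 0.0246 = $41,123.1066
Cedarvale Township: $1,804,671 × 0.00434 = $7,832.27214
Total = $99,163.68657

$99,163.69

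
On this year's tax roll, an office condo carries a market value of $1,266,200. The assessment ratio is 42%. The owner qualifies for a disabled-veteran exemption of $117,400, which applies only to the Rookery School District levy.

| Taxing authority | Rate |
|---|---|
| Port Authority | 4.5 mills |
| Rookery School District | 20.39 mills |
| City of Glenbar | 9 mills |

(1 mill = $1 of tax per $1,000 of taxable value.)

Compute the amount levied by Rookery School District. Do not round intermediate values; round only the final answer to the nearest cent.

$8,449.70

Assessed value = $1,266,200 × 0.42 = $531,804
Rookery School District taxable value = $531,804 − $117,400 = $414,404
Rookery School District levy = $414,404 × 0.02039 = $8,449.69756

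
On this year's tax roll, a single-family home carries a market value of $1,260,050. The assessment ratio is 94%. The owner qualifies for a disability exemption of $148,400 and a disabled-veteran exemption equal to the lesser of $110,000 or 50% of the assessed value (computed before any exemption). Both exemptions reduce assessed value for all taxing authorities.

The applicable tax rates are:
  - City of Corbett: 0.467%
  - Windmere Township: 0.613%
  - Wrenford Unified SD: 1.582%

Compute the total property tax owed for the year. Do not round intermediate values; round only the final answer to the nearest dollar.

Assessed value = $1,260,050 × 0.94 = $1,184,447
Disabled-veteran exemption = min($110,000, 50% × $1,184,447) = min($110,000, $592,223.5) = $110,000 (dollar cap binds)
Taxable value = $1,184,447 − $148,400 − $110,000 = $926,047
City of Corbett: $926,047 × 0.00467 = $4,324.63949
Windmere Township: $926,047 × 0.00613 = $5,676.66811
Wrenford Unified SD: $926,047 × 0.01582 = $14,650.06354
Total = $24,651.37114

$24,651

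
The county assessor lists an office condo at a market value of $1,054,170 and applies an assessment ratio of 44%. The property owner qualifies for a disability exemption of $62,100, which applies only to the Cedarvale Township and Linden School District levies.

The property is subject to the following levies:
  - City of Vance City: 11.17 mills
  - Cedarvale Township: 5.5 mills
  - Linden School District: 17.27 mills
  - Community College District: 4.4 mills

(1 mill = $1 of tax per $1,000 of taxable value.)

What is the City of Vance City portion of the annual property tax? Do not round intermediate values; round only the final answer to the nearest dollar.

$5,181

Assessed value = $1,054,170 × 0.44 = $463,834.8
City of Vance City taxable value = $463,834.8 (exemption does not apply)
City of Vance City levy = $463,834.8 × 0.01117 = $5,181.034716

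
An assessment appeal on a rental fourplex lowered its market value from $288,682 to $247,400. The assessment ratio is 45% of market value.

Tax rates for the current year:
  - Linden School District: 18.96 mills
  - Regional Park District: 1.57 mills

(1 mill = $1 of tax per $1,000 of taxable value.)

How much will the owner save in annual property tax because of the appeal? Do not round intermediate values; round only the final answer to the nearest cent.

Old assessed value = $288,682 × 0.45 = $129,906.9
New assessed value = $247,400 × 0.45 = $111,330
Combined rate = 0.01896 + 0.00157 = 0.02053
Old tax = $129,906.9 × 0.02053 = $2,666.988657
New tax = $111,330 × 0.02053 = $2,285.6049
Reduction = $2,666.988657 − $2,285.6049 = $381.383757

$381.38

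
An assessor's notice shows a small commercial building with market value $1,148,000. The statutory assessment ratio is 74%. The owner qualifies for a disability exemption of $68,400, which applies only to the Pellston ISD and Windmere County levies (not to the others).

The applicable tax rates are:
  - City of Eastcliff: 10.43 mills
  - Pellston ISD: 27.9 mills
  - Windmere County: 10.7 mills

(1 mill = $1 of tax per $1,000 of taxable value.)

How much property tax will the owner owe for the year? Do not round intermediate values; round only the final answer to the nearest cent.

Assessed value = $1,148,000 × 0.74 = $849,520
City of Eastcliff: $849,520 × 0.01043 = $8,860.4936
Pellston ISD: ($849,520 − $68,400) × 0.0279 = $781,120 × 0.0279 = $21,793.248
Windmere County: ($849,520 − $68,400) × 0.0107 = $781,120 × 0.0107 = $8,357.984
Total = $39,011.7256

$39,011.73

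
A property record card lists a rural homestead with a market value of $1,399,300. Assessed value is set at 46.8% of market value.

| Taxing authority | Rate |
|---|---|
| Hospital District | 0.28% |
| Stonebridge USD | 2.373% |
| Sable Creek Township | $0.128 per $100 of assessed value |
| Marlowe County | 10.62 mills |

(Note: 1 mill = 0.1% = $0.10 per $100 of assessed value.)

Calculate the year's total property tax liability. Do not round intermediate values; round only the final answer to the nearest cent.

Assessed value = $1,399,300 × 0.468 = $654,872.4
Hospital District: $654,872.4 × 0.0028 = $1,833.64272
Stonebridge USD: $654,872.4 × 0.02373 = $15,540.122052
Sable Creek Township: $654,872.4 × 0.00128 = $838.236672
Marlowe County: $654,872.4 × 0.01062 = $6,954.744888
Total = $25,166.746332

$25,166.75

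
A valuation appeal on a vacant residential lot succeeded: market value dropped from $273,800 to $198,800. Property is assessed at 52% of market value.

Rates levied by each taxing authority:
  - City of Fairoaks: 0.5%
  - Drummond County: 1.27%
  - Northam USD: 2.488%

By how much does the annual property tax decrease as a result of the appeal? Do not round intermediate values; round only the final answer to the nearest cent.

$1,660.62

Old assessed value = $273,800 × 0.52 = $142,376
New assessed value = $198,800 × 0.52 = $103,376
Combined rate = 0.005 + 0.0127 + 0.02488 = 0.04258
Old tax = $142,376 × 0.04258 = $6,062.37008
New tax = $103,376 × 0.04258 = $4,401.75008
Reduction = $6,062.37008 − $4,401.75008 = $1,660.62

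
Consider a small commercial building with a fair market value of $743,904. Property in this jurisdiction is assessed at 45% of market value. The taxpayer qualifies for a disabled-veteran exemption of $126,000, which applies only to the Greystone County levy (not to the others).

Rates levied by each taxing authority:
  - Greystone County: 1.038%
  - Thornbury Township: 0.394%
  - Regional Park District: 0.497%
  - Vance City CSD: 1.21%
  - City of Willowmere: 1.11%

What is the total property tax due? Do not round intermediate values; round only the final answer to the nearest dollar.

$12,916

Assessed value = $743,904 × 0.45 = $334,756.8
Greystone County: ($334,756.8 − $126,000) × 0.01038 = $208,756.8 × 0.01038 = $2,166.895584
Thornbury Township: $334,756.8 × 0.00394 = $1,318.941792
Regional Park District: $334,756.8 × 0.00497 = $1,663.741296
Vance City CSD: $334,756.8 × 0.0121 = $4,050.55728
City of Willowmere: $334,756.8 × 0.0111 = $3,715.80048
Total = $12,915.936432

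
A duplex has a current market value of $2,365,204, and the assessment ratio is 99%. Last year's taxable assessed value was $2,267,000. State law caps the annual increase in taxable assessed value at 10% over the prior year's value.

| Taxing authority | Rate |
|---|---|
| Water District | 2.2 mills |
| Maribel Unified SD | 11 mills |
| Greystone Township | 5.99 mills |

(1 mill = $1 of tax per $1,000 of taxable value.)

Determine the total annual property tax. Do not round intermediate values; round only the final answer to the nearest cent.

$44,934.38

Uncapped assessed value = $2,365,204 × 0.99 = $2,341,551.96
Cap limit = $2,267,000 × 1.1 = $2,493,700
Taxable assessed value = min($2,341,551.96, $2,493,700) = $2,341,551.96 (cap does not bind)
Water District: $2,341,551.96 × 0.0022 = $5,151.414312
Maribel Unified SD: $2,341,551.96 × 0.011 = $25,757.07156
Greystone Township: $2,341,551.96 × 0.00599 = $14,025.8962404
Total = $44,934.3821124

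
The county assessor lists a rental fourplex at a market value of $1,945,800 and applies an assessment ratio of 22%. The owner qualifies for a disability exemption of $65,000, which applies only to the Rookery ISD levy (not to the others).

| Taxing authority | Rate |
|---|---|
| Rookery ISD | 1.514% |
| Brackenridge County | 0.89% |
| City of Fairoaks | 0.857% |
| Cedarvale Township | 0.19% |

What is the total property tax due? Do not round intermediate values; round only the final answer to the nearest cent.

$13,788.80

Assessed value = $1,945,800 × 0.22 = $428,076
Rookery ISD: ($428,076 − $65,000) × 0.01514 = $363,076 × 0.01514 = $5,496.97064
Brackenridge County: $428,076 × 0.0089 = $3,809.8764
City of Fairoaks: $428,076 × 0.00857 = $3,668.61132
Cedarvale Township: $428,076 × 0.0019 = $813.3444
Total = $13,788.80276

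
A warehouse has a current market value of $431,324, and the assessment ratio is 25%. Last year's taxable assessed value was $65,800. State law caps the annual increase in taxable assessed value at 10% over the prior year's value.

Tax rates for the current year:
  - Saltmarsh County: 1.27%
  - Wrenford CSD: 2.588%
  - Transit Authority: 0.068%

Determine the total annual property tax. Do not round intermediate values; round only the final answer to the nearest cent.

$2,841.64

Uncapped assessed value = $431,324 × 0.25 = $107,831
Cap limit = $65,800 × 1.1 = $72,380
Taxable assessed value = min($107,831, $72,380) = $72,380 (cap binds)
Saltmarsh County: $72,380 × 0.0127 = $919.226
Wrenford CSD: $72,380 × 0.02588 = $1,873.1944
Transit Authority: $72,380 × 0.00068 = $49.2184
Total = $2,841.6388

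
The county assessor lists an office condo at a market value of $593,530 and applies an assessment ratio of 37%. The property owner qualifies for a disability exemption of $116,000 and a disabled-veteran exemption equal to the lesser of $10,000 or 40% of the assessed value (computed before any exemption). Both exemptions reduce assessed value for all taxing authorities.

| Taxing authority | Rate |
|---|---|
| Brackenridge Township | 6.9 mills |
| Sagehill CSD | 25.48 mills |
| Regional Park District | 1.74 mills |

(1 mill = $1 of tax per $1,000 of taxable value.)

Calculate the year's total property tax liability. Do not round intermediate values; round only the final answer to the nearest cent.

Assessed value = $593,530 × 0.37 = $219,606.1
Disabled-veteran exemption = min($10,000, 40% × $219,606.1) = min($10,000, $87,842.44) = $10,000 (dollar cap binds)
Taxable value = $219,606.1 − $116,000 − $10,000 = $93,606.1
Brackenridge Township: $93,606.1 × 0.0069 = $645.88209
Sagehill CSD: $93,606.1 × 0.02548 = $2,385.083428
Regional Park District: $93,606.1 × 0.00174 = $162.874614
Total = $3,193.840132

$3,193.84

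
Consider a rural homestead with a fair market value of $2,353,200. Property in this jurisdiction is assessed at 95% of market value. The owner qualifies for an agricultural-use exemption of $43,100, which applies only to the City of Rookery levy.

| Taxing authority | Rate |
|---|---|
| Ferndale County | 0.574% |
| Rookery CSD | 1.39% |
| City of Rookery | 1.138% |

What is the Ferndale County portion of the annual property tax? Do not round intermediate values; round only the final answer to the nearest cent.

$12,832.00

Assessed value = $2,353,200 × 0.95 = $2,235,540
Ferndale County taxable value = $2,235,540 (exemption does not apply)
Ferndale County levy = $2,235,540 × 0.00574 = $12,831.9996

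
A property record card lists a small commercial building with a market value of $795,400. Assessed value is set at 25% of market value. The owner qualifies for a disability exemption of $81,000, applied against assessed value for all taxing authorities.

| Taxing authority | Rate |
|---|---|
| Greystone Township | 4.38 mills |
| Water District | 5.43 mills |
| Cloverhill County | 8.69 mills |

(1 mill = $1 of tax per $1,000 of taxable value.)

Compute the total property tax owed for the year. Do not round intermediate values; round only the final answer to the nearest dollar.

$2,180

Assessed value = $795,400 × 0.25 = $198,850
Taxable value = $198,850 − $81,000 = $117,850
Greystone Township: $117,850 × 0.00438 = $516.183
Water District: $117,850 × 0.00543 = $639.9255
Cloverhill County: $117,850 × 0.00869 = $1,024.1165
Total = $516.183 + $639.9255 + $1,024.1165 = $2,180.225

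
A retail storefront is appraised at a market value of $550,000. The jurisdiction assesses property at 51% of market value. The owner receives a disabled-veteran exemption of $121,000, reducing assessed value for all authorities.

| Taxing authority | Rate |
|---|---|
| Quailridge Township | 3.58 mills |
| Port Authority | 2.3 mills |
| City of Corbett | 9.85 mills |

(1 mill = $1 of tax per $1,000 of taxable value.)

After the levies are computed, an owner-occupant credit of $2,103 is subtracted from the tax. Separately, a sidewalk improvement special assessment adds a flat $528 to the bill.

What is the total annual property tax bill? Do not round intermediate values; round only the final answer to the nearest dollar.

Assessed value = $550,000 × 0.51 = $280,500
Taxable value = $280,500 − $121,000 = $159,500
Quailridge Township: $159,500 × 0.00358 = $571.01
Port Authority: $159,500 × 0.0023 = $366.85
City of Corbett: $159,500 × 0.00985 = $1,571.075
Levies subtotal = $2,508.935
After credit = $2,508.935 − $2,103 = $405.935
Total = $405.935 + $528 = $933.935

$934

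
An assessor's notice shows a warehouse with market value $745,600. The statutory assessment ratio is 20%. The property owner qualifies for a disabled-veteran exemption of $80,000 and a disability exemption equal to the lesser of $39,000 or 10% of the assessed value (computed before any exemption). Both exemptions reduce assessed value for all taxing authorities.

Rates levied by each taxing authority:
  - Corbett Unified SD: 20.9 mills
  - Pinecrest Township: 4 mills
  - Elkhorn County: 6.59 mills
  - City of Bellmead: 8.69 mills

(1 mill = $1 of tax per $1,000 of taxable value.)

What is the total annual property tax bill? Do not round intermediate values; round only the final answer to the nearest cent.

Assessed value = $745,600 × 0.2 = $149,120
Disability exemption = min($39,000, 10% × $149,120) = min($39,000, $14,912) = $14,912 (percentage binds)
Taxable value = $149,120 − $80,000 − $14,912 = $54,208
Corbett Unified SD: $54,208 × 0.0209 = $1,132.9472
Pinecrest Township: $54,208 × 0.004 = $216.832
Elkhorn County: $54,208 × 0.00659 = $357.23072
City of Bellmead: $54,208 × 0.00869 = $471.06752
Total = $2,178.07744

$2,178.08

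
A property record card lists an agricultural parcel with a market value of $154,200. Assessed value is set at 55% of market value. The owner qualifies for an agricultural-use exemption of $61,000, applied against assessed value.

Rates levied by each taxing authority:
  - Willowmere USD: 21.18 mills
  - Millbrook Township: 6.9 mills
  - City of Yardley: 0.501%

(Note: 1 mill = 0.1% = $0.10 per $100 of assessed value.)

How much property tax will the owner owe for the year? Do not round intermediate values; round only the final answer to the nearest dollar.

$788

Assessed value = $154,200 × 0.55 = $84,810
Taxable value = $84,810 − $61,000 = $23,810
Willowmere USD: $23,810 × 0.02118 = $504.2958
Millbrook Township: $23,810 × 0.0069 = $164.289
City of Yardley: $23,810 × 0.00501 = $119.2881
Total = $787.8729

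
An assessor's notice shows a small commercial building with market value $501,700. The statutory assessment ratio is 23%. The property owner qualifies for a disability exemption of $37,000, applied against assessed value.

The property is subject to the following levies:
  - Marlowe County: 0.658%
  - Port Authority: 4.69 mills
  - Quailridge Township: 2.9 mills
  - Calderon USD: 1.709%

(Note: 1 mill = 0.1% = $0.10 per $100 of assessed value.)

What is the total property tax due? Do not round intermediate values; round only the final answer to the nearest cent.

Assessed value = $501,700 × 0.23 = $115,391
Taxable value = $115,391 − $37,000 = $78,391
Marlowe County: $78,391 × 0.00658 = $515.81278
Port Authority: $78,391 × 0.00469 = $367.65379
Quailridge Township: $78,391 × 0.0029 = $227.3339
Calderon USD: $78,391 × 0.01709 = $1,339.70219
Total = $2,450.50266

$2,450.50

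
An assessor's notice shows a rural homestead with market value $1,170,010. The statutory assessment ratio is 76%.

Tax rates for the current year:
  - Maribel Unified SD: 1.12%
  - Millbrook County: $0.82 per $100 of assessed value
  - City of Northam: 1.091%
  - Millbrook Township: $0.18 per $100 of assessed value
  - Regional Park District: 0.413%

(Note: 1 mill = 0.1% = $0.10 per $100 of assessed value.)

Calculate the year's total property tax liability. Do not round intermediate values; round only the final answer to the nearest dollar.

Assessed value = $1,170,010 × 0.76 = $889,207.6
Maribel Unified SD: $889,207.6 × 0.0112 = $9,959.12512
Millbrook County: $889,207.6 × 0.0082 = $7,291.50232
City of Northam: $889,207.6 × 0.01091 = $9,701.254916
Millbrook Township: $889,207.6 × 0.0018 = $1,600.57368
Regional Park District: $889,207.6 × 0.00413 = $3,672.427388
Total = $32,224.883424

$32,225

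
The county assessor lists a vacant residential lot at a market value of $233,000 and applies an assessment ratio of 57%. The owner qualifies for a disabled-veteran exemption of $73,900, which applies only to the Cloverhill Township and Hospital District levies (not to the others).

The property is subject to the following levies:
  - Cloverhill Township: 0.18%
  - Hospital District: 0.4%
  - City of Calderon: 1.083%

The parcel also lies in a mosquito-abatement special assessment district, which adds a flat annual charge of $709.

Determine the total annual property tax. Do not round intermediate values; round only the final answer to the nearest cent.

$2,489.01

Assessed value = $233,000 × 0.57 = $132,810
Cloverhill Township: ($132,810 − $73,900) × 0.0018 = $58,910 × 0.0018 = $106.038
Hospital District: ($132,810 − $73,900) × 0.004 = $58,910 × 0.004 = $235.64
City of Calderon: $132,810 × 0.01083 = $1,438.3323
Levies subtotal = $1,780.0103
Total = $1,780.0103 + $709 = $2,489.0103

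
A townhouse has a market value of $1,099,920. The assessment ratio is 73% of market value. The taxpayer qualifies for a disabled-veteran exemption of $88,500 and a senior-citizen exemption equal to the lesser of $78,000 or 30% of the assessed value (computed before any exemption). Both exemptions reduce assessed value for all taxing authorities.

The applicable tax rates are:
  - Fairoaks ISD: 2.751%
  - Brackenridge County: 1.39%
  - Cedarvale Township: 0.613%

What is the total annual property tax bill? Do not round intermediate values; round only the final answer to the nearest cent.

Assessed value = $1,099,920 × 0.73 = $802,941.6
Senior-citizen exemption = min($78,000, 30% × $802,941.6) = min($78,000, $240,882.48) = $78,000 (dollar cap binds)
Taxable value = $802,941.6 − $88,500 − $78,000 = $636,441.6
Fairoaks ISD: $636,441.6 × 0.02751 = $17,508.508416
Brackenridge County: $636,441.6 × 0.0139 = $8,846.53824
Cedarvale Township: $636,441.6 × 0.00613 = $3,901.387008
Total = $30,256.433664

$30,256.43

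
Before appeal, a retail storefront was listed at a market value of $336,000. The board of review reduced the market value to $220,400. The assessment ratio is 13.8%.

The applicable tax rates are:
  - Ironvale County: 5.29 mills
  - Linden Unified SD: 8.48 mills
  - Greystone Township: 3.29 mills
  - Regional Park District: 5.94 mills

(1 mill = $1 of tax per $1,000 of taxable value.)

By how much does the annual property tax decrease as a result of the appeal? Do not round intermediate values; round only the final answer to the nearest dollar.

$367

Old assessed value = $336,000 × 0.138 = $46,368
New assessed value = $220,400 × 0.138 = $30,415.2
Combined rate = 0.00529 + 0.00848 + 0.00329 + 0.00594 = 0.023
Old tax = $46,368 × 0.023 = $1,066.464
New tax = $30,415.2 × 0.023 = $699.5496
Reduction = $1,066.464 − $699.5496 = $366.9144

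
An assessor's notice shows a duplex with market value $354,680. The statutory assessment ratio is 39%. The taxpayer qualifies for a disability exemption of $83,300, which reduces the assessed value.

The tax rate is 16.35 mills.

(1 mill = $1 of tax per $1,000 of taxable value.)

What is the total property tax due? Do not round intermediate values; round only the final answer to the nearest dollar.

$900

Assessed value = $354,680 × 0.39 = $138,325.2
Taxable value = $138,325.2 − $83,300 = $55,025.2
Tax = $55,025.2 × 0.01635 = $899.66202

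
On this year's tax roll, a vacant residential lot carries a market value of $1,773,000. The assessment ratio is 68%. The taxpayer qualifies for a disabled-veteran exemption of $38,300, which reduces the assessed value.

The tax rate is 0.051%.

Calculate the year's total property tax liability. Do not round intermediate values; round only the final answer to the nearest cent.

$595.34

Assessed value = $1,773,000 × 0.68 = $1,205,640
Taxable value = $1,205,640 − $38,300 = $1,167,340
Tax = $1,167,340 × 0.00051 = $595.3434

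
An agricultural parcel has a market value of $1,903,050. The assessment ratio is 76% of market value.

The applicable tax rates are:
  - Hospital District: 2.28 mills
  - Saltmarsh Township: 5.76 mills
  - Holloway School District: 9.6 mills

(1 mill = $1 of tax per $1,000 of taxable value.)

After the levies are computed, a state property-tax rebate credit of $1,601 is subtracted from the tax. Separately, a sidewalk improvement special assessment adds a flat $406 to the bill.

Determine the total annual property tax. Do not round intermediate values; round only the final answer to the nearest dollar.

$24,318

Assessed value = $1,903,050 × 0.76 = $1,446,318
Hospital District: $1,446,318 × 0.00228 = $3,297.60504
Saltmarsh Township: $1,446,318 × 0.00576 = $8,330.79168
Holloway School District: $1,446,318 × 0.0096 = $13,884.6528
Levies subtotal = $25,513.04952
After credit = $25,513.04952 − $1,601 = $23,912.04952
Total = $23,912.04952 + $406 = $24,318.04952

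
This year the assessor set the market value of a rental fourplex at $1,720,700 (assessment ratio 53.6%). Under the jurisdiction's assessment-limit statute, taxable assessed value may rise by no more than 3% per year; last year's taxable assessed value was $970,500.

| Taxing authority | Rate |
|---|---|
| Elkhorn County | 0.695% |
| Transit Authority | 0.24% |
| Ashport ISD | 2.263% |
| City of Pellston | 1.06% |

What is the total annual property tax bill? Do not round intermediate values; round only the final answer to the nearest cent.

Uncapped assessed value = $1,720,700 × 0.536 = $922,295.2
Cap limit = $970,500 × 1.03 = $999,615
Taxable assessed value = min($922,295.2, $999,615) = $922,295.2 (cap does not bind)
Elkhorn County: $922,295.2 × 0.00695 = $6,409.95164
Transit Authority: $922,295.2 × 0.0024 = $2,213.50848
Ashport ISD: $922,295.2 × 0.02263 = $20,871.540376
City of Pellston: $922,295.2 × 0.0106 = $9,776.32912
Total = $39,271.329616

$39,271.33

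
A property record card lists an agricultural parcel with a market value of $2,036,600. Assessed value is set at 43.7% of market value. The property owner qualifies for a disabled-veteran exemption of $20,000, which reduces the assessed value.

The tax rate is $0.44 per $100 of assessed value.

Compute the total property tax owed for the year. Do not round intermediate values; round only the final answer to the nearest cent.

$3,827.97

Assessed value = $2,036,600 × 0.437 = $889,994.2
Taxable value = $889,994.2 − $20,000 = $869,994.2
Tax = $869,994.2 × 0.0044 = $3,827.97448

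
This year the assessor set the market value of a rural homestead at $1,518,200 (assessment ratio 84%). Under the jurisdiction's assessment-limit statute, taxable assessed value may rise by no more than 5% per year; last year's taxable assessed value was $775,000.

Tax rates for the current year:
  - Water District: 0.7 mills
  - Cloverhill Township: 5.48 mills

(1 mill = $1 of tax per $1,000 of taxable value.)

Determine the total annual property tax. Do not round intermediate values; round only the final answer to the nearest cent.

$5,028.98

Uncapped assessed value = $1,518,200 × 0.84 = $1,275,288
Cap limit = $775,000 × 1.05 = $813,750
Taxable assessed value = min($1,275,288, $813,750) = $813,750 (cap binds)
Water District: $813,750 × 0.0007 = $569.625
Cloverhill Township: $813,750 × 0.00548 = $4,459.35
Total = $5,028.975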